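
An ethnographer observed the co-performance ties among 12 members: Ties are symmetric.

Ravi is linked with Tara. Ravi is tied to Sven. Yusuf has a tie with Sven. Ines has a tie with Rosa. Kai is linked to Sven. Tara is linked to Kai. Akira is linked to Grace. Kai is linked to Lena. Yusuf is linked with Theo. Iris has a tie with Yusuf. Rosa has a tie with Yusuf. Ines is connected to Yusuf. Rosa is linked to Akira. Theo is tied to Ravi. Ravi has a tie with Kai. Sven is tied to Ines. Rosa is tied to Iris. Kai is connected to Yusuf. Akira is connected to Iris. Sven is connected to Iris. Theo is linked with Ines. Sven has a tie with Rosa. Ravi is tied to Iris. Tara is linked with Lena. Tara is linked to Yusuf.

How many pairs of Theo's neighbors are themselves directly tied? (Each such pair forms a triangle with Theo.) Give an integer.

1

Theo's neighbors: Ines, Ravi, and Yusuf.
Neighbor pairs that are themselves tied: Theo–Ines–Yusuf. Each forms one triangle with Theo, for 1 in total.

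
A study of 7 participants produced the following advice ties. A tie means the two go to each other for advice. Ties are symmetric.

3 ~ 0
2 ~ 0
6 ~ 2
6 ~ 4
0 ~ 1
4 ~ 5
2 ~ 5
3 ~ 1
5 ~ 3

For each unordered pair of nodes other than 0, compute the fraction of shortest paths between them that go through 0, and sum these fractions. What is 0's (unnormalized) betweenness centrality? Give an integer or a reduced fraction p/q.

17/6

Pairs whose geodesics pass through 0 — 3–6: 1/3; 3–2: 1/2; 6–1: 1; 2–1: 1.
All other pairs contribute 0.
Summing the contributions gives betweenness(0) = 17/6.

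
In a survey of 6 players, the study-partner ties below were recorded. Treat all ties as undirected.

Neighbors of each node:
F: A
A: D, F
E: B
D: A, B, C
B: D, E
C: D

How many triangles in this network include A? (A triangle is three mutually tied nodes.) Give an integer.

A's neighbors are D and F, but none of them are tied to each other, so no triangle contains A.

0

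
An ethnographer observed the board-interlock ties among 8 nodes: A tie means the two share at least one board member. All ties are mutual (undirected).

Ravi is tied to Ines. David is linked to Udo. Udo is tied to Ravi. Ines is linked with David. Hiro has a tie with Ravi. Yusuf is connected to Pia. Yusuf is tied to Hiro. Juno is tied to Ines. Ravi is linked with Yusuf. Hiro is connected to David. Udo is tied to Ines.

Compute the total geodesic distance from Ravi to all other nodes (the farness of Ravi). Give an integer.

10

Distances from Ravi: David:2, Hiro:1, Ines:1, Juno:2, Pia:2, Udo:1, Yusuf:1.
Sum = 2 + 1 + 1 + 2 + 2 + 1 + 1 = 10.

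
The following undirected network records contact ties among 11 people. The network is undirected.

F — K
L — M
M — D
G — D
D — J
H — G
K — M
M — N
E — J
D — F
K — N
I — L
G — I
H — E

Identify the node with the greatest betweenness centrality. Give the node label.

D

Unnormalized betweenness of each node: D:43/2, E:1, F:5/2, G:23/2, H:5/2, I:5/2, J:11/2, K:2, L:3, M:15, N:0.
D has the largest value, 43/2, making it the main broker — the node through which the most shortest paths run.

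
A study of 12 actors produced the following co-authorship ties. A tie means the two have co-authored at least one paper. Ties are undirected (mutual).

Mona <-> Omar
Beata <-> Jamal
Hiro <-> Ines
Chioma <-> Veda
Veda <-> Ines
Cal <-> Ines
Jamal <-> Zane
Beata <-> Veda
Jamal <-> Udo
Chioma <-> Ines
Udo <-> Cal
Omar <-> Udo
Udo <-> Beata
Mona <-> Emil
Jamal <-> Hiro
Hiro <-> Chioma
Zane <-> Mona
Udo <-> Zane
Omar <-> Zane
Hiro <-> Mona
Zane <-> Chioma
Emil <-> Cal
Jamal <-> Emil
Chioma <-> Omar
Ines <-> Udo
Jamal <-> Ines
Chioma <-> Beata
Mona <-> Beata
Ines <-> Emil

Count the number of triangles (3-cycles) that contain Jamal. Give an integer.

Jamal's neighbors: Beata, Emil, Hiro, Ines, Udo, and Zane.
Neighbor pairs that are themselves tied: Jamal–Beata–Udo; Jamal–Emil–Ines; Jamal–Hiro–Ines; Jamal–Ines–Udo; Jamal–Udo–Zane. Each forms one triangle with Jamal, for 5 in total.

5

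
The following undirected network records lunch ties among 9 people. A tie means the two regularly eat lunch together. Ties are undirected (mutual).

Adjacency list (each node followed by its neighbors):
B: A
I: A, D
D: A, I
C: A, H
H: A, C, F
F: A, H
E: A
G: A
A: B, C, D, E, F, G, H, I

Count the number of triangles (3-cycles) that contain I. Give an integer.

I's neighbors: A and D.
Neighbor pairs that are themselves tied: I–A–D. Each forms one triangle with I, for 1 in total.

1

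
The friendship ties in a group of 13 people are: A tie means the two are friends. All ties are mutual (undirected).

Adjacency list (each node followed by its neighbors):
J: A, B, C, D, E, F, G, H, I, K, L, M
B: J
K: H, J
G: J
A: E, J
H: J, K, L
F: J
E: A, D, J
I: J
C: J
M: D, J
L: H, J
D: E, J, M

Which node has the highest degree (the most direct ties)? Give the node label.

J

Degrees — A:2, B:1, C:1, D:3, E:3, F:1, G:1, H:3, I:1, J:12, K:2, L:2, M:2.
The maximum is 12, attained only by J.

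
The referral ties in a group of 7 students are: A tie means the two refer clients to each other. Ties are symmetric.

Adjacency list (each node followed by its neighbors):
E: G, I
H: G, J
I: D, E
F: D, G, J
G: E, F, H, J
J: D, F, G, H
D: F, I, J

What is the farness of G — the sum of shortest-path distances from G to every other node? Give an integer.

8

Distances from G: D:2, E:1, F:1, H:1, I:2, J:1.
Sum = 2 + 1 + 1 + 1 + 2 + 1 = 8.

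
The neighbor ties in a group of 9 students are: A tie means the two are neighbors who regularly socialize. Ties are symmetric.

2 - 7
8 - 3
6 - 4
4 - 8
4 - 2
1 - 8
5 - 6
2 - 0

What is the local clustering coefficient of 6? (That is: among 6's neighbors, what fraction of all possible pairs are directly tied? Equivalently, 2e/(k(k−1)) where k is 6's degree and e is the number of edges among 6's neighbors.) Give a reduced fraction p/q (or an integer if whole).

0

6's neighbors: 4 and 5 (k = 2).
Possible neighbor pairs: C(2,2) = 1. Edges among them: none → e = 0.
Clustering(6) = 0/1.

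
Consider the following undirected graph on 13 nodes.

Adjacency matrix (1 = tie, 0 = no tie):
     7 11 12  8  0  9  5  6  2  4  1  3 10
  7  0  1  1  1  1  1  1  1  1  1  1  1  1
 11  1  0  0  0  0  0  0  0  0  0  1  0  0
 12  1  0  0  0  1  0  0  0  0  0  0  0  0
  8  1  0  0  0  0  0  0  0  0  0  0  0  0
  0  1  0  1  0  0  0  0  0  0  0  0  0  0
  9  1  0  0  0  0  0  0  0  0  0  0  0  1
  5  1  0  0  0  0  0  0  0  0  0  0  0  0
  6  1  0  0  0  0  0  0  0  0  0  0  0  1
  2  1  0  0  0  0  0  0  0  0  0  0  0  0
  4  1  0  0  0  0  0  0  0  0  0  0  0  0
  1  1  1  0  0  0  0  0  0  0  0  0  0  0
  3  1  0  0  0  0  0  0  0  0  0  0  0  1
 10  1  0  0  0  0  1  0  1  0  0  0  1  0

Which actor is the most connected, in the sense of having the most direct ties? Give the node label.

Degrees — 0:2, 1:2, 2:1, 3:2, 4:1, 5:1, 6:2, 7:12, 8:1, 9:2, 10:4, 11:2, 12:2.
The maximum is 12, attained only by 7.

7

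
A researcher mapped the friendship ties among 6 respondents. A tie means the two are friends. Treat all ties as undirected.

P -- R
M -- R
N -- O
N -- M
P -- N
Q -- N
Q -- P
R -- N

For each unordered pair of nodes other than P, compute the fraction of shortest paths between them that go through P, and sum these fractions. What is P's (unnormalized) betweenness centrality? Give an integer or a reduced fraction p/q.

1/2

Pairs whose geodesics pass through P — R–Q: 1/2.
All other pairs contribute 0.
Summing the contributions gives betweenness(P) = 1/2.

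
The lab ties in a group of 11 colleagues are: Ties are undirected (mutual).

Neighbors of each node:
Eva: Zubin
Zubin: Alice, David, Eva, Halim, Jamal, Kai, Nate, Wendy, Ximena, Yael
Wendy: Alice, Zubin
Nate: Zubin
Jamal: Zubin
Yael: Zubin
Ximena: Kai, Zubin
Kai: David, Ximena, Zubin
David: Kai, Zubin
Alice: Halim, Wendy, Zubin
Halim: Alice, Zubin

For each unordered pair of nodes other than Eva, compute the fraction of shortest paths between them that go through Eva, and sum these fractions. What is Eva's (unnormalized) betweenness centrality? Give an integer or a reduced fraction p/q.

0

No shortest path between any pair of other nodes passes through Eva.
Summing the contributions gives betweenness(Eva) = 0.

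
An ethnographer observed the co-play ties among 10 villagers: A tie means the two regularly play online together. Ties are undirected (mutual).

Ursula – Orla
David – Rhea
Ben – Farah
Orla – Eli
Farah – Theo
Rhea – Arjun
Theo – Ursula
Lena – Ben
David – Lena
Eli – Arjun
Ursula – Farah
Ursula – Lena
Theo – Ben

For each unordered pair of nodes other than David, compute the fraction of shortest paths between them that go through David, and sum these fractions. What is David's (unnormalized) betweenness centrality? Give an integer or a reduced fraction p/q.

7

Pairs whose geodesics pass through David — Ursula–Rhea: 1; Arjun–Lena: 1; Arjun–Ben: 1; Rhea–Lena: 1; Rhea–Ben: 1; Rhea–Theo: 2/2; Rhea–Farah: 2/2.
All other pairs contribute 0.
Summing the contributions gives betweenness(David) = 7.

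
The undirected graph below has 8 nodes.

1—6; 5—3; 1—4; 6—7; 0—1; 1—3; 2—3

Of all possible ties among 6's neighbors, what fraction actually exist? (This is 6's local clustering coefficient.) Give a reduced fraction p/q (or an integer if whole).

6's neighbors: 1 and 7 (k = 2).
Possible neighbor pairs: C(2,2) = 1. Edges among them: none → e = 0.
Clustering(6) = 0/1.

0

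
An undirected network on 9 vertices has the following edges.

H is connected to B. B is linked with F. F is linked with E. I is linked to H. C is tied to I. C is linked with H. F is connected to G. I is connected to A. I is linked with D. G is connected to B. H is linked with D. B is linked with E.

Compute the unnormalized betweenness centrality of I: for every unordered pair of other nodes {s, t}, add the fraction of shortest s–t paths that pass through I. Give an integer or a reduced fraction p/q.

Pairs whose geodesics pass through I — H–A: 1; D–A: 1; D–C: 1/2; A–C: 1; A–G: 1; A–F: 1; A–E: 1; A–B: 1.
All other pairs contribute 0.
Summing the contributions gives betweenness(I) = 15/2.

15/2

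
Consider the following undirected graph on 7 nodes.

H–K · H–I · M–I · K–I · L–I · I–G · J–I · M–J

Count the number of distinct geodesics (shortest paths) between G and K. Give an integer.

The shortest distance is 2, and the only length-2 path is G–I–K. So there is exactly 1 shortest path.

1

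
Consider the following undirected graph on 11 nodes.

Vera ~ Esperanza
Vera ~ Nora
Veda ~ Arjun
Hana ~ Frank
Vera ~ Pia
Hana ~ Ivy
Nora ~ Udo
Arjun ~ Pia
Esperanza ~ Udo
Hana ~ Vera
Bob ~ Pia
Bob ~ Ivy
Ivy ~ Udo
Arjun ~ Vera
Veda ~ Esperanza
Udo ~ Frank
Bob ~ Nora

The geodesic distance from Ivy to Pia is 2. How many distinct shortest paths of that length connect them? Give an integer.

The shortest distance is 2, and the only length-2 path is Ivy–Bob–Pia. So there is exactly 1 shortest path.

1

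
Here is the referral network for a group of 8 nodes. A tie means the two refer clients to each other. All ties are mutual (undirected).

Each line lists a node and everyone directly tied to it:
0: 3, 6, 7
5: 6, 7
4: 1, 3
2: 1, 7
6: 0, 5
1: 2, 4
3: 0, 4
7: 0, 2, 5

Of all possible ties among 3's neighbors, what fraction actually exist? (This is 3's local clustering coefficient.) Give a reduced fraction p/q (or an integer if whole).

0

3's neighbors: 0 and 4 (k = 2).
Possible neighbor pairs: C(2,2) = 1. Edges among them: none → e = 0.
Clustering(3) = 0/1.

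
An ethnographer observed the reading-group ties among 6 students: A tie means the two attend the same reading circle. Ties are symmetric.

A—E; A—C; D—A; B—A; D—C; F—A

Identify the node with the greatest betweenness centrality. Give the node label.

Unnormalized betweenness of each node: A:9, B:0, C:0, D:0, E:0, F:0.
A has the largest value, 9, making it the main broker — the node through which the most shortest paths run.

A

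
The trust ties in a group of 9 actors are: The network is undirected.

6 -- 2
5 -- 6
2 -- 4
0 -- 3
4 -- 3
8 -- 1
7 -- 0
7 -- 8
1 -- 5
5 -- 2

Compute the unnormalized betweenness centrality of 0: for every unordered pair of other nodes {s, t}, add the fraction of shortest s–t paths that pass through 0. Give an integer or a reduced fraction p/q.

Pairs whose geodesics pass through 0 — 4–8: 1/2; 4–7: 1; 2–7: 1/2; 1–3: 1/2; 8–3: 1; 7–3: 1.
All other pairs contribute 0.
Summing the contributions gives betweenness(0) = 9/2.

9/2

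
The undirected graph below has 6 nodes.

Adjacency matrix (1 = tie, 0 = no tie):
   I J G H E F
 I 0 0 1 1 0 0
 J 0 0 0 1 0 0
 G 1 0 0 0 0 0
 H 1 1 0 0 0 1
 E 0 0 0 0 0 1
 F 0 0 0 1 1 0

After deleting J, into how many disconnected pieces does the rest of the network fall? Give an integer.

J's neighbors (H) remain reachable from one another through other ties, so the rest of the network stays in one piece.

1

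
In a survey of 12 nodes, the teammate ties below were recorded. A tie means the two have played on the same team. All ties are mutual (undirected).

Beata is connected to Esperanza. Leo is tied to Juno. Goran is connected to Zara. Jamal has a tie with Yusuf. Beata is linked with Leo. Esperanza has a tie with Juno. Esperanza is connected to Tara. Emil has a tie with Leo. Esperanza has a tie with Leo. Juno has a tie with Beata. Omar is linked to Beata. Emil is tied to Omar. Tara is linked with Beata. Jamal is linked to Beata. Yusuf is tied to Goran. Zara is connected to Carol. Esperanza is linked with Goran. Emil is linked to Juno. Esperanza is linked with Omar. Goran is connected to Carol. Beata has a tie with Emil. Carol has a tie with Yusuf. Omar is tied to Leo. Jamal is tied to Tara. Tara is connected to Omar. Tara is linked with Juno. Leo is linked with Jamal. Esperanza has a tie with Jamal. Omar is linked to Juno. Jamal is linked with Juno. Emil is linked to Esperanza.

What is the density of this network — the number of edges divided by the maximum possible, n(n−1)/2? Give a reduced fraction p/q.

There are 31 edges and 12 nodes, so the maximum possible is C(12,2) = 66.
Density = 31/66.

31/66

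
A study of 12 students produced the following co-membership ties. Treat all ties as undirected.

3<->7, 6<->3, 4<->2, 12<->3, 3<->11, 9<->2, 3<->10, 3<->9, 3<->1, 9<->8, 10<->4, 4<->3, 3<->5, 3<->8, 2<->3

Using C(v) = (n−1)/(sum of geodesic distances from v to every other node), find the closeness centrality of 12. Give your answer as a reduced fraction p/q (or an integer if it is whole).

Distances from 12: 1:2, 2:2, 3:1, 4:2, 5:2, 6:2, 7:2, 8:2, 9:2, 10:2, 11:2. Sum = 21.
n = 12, so closeness = 11/21.

11/21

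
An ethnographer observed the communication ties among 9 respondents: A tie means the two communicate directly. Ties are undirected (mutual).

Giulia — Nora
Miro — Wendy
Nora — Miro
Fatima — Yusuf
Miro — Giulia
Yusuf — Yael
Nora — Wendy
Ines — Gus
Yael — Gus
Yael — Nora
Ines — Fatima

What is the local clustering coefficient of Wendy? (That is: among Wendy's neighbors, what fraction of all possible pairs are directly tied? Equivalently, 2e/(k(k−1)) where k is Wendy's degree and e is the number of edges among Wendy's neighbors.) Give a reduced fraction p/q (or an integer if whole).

1

Wendy's neighbors: Miro and Nora (k = 2).
Possible neighbor pairs: C(2,2) = 1. Edges among them: Miro–Nora → e = 1.
Clustering(Wendy) = 1/1.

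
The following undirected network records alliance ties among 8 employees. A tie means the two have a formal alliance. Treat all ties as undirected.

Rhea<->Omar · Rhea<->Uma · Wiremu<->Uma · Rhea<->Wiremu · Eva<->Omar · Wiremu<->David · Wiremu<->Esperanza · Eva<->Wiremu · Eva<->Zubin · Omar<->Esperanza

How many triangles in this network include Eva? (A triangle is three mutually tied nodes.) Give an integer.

Eva's neighbors are Omar, Wiremu, and Zubin, but none of them are tied to each other, so no triangle contains Eva.

0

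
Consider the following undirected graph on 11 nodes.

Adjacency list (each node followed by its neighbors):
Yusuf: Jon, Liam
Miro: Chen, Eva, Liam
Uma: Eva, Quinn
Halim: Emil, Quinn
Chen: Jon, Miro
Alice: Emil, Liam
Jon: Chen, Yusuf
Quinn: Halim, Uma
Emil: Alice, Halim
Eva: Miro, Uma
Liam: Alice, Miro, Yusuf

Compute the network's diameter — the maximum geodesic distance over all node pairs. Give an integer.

Eccentricity of each node (its greatest distance to any other): Alice:4, Chen:5, Emil:4, Eva:4, Halim:5, Jon:5, Liam:4, Miro:4, Quinn:5, Uma:4, Yusuf:5.
The maximum eccentricity is 5, realized for instance by the pair Quinn–Yusuf via Quinn – Uma – Eva – Miro – Liam – Yusuf. So the diameter is 5.

5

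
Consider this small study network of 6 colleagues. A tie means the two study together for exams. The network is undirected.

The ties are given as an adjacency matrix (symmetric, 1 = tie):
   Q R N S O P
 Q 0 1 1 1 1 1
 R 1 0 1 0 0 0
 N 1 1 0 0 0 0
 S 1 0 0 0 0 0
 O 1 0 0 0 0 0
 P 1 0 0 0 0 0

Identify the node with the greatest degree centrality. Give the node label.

Degrees — N:2, O:1, P:1, Q:5, R:2, S:1.
The maximum is 5, attained only by Q.

Q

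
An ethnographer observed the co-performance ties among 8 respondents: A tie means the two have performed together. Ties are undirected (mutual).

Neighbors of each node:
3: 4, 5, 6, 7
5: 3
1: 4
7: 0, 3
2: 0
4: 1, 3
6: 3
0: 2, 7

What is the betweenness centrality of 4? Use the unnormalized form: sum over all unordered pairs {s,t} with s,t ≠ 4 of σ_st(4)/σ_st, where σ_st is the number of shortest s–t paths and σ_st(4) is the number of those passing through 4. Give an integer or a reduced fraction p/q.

Pairs whose geodesics pass through 4 — 3–1: 1; 6–1: 1; 5–1: 1; 2–1: 1; 0–1: 1; 1–7: 1.
All other pairs contribute 0.
Summing the contributions gives betweenness(4) = 6.

6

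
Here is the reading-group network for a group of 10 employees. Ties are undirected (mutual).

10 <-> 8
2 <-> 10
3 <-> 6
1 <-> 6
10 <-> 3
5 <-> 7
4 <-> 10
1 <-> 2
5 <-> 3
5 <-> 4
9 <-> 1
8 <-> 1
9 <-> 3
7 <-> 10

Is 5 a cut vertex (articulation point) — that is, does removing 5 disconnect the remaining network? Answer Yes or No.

No

Even without 5, every remaining node can still reach every other (the residual graph is connected), so 5 is not a cut vertex.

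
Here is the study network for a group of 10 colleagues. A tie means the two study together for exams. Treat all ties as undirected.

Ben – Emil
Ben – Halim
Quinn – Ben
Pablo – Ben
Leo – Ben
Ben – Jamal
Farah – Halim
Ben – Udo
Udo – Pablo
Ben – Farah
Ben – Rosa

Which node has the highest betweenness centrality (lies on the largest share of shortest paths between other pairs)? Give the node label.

Unnormalized betweenness of each node: Ben:34, Emil:0, Farah:0, Halim:0, Jamal:0, Leo:0, Pablo:0, Quinn:0, Rosa:0, Udo:0.
Ben has the largest value, 34, making it the main broker — the node through which the most shortest paths run.

Ben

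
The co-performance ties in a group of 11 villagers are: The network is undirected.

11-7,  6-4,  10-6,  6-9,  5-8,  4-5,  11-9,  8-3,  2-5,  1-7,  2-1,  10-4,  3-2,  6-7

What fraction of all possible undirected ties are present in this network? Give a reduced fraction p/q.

There are 14 edges and 11 nodes, so the maximum possible is C(11,2) = 55.
Density = 14/55.

14/55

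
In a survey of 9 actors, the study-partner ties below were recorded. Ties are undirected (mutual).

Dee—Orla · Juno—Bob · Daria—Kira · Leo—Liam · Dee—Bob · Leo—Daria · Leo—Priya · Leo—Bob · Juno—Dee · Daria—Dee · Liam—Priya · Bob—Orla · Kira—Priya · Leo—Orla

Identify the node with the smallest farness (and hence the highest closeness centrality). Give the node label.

Leo

Farness (sum of distances to all others) for each node — Bob:13, Daria:13, Dee:14, Juno:17, Kira:17, Leo:11, Liam:16, Orla:14, Priya:15.
The smallest farness is 11, for Leo, so Leo has the highest closeness.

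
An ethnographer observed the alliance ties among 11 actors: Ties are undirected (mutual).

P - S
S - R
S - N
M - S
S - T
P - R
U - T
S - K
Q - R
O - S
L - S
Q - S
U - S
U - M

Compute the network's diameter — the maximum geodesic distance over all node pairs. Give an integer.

2

Eccentricity of each node (its greatest distance to any other): K:2, L:2, M:2, N:2, O:2, P:2, Q:2, R:2, S:1, T:2, U:2.
The maximum eccentricity is 2, realized for instance by the pair T–M via T – S – M. So the diameter is 2.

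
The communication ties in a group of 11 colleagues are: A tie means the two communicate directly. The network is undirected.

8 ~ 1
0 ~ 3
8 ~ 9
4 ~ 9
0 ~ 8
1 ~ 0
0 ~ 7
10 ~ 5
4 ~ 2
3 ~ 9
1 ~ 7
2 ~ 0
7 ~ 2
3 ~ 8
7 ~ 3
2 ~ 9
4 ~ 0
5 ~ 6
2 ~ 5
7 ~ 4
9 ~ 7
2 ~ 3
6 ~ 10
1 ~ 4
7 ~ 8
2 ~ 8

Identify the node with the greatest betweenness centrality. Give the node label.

2

Unnormalized betweenness of each node: 0:107/60, 1:1/5, 2:433/20, 3:1/5, 4:23/15, 5:16, 6:0, 7:139/60, 8:28/15, 9:9/20, 10:0.
2 has the largest value, 433/20, making it the main broker — the node through which the most shortest paths run.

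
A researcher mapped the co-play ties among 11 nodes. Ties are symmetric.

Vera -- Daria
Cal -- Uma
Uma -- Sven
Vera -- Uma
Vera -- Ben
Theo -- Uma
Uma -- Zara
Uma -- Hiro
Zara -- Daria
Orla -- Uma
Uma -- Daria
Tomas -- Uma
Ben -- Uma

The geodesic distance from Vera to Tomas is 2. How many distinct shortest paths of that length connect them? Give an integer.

The shortest distance is 2, and the only length-2 path is Vera–Uma–Tomas. So there is exactly 1 shortest path.

1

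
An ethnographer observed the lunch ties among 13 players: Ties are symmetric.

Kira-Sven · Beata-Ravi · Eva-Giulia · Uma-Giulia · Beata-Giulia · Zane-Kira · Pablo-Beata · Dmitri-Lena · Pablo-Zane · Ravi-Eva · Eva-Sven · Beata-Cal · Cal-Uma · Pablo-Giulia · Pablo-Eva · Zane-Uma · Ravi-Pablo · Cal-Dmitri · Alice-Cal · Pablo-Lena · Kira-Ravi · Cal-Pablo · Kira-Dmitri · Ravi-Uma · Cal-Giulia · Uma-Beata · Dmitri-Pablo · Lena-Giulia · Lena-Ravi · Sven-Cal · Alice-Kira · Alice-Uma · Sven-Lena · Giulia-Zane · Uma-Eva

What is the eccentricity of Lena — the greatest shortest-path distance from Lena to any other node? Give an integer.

Distances from Lena: Alice:3, Beata:2, Cal:2, Dmitri:1, Eva:2, Giulia:1, Kira:2, Pablo:1, Ravi:1, Sven:1, Uma:2, Zane:2.
The largest is 3 (to Alice), so the eccentricity of Lena is 3.

3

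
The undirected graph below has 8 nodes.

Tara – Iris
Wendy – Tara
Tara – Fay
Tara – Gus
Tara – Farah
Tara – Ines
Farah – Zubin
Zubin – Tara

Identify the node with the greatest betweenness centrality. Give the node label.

Tara

Unnormalized betweenness of each node: Farah:0, Fay:0, Gus:0, Ines:0, Iris:0, Tara:20, Wendy:0, Zubin:0.
Tara has the largest value, 20, making it the main broker — the node through which the most shortest paths run.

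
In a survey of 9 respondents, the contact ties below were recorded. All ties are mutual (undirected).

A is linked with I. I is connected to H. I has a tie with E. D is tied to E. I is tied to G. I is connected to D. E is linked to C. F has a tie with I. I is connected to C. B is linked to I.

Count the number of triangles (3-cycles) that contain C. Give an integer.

1

C's neighbors: E and I.
Neighbor pairs that are themselves tied: C–E–I. Each forms one triangle with C, for 1 in total.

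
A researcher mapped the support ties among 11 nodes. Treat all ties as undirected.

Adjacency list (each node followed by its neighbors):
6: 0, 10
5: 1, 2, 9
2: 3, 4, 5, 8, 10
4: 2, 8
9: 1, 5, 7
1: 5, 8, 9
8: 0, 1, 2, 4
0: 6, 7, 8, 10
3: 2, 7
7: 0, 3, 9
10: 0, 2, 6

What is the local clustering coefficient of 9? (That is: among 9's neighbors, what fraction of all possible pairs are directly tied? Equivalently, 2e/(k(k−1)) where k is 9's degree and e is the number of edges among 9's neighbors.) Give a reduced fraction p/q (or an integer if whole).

1/3

9's neighbors: 1, 5, and 7 (k = 3).
Possible neighbor pairs: C(3,2) = 3. Edges among them: 1–5 → e = 1.
Clustering(9) = 1/3.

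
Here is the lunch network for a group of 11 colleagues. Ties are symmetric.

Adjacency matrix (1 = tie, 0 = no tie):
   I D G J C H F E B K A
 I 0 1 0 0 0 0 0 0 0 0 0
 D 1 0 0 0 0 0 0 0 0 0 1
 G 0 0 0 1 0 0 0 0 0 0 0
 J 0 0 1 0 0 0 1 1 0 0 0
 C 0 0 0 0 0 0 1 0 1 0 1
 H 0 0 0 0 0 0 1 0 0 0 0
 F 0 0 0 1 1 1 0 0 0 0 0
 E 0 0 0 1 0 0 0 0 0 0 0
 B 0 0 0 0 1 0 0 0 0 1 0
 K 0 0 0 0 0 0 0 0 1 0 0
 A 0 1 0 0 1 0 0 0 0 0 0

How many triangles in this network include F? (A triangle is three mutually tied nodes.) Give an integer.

F's neighbors are C, H, and J, but none of them are tied to each other, so no triangle contains F.

0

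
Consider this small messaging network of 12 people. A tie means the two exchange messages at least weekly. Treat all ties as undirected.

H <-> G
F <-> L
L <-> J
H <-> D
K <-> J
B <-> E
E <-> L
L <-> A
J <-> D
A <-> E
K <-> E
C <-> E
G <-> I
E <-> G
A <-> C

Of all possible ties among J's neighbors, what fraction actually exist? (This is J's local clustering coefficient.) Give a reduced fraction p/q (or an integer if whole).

J's neighbors: D, K, and L (k = 3).
Possible neighbor pairs: C(3,2) = 3. Edges among them: none → e = 0.
Clustering(J) = 0/3 = 0.

0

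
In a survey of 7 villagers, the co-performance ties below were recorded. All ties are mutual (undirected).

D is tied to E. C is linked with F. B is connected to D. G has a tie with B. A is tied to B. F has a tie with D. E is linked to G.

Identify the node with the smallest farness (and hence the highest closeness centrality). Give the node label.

Farness (sum of distances to all others) for each node — A:15, B:10, C:17, D:9, E:12, F:12, G:13.
The smallest farness is 9, for D, so D has the highest closeness.

D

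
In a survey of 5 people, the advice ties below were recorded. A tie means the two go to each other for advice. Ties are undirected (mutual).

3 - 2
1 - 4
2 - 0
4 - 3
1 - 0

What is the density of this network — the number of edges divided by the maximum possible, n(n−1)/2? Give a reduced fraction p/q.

1/2

There are 5 edges and 5 nodes, so the maximum possible is C(5,2) = 10.
Density = 5/10 = 1/2.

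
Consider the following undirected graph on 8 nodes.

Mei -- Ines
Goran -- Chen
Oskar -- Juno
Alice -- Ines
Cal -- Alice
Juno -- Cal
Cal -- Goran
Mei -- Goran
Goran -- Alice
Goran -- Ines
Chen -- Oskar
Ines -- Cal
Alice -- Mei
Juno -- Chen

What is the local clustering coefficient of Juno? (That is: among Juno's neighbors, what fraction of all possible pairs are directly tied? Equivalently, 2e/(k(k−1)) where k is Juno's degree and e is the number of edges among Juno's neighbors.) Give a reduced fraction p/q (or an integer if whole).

1/3

Juno's neighbors: Cal, Chen, and Oskar (k = 3).
Possible neighbor pairs: C(3,2) = 3. Edges among them: Chen–Oskar → e = 1.
Clustering(Juno) = 1/3.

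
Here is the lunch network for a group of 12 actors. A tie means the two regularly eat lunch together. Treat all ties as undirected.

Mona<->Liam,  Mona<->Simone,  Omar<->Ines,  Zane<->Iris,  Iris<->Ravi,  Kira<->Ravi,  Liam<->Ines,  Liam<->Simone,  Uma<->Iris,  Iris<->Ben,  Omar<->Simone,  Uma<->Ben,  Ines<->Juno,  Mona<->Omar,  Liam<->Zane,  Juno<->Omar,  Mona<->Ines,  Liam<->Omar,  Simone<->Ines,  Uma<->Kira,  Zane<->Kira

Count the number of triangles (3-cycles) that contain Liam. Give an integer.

6

Liam's neighbors: Ines, Mona, Omar, Simone, and Zane.
Neighbor pairs that are themselves tied: Liam–Ines–Mona; Liam–Ines–Omar; Liam–Ines–Simone; Liam–Mona–Omar; Liam–Mona–Simone; Liam–Omar–Simone. Each forms one triangle with Liam, for 6 in total.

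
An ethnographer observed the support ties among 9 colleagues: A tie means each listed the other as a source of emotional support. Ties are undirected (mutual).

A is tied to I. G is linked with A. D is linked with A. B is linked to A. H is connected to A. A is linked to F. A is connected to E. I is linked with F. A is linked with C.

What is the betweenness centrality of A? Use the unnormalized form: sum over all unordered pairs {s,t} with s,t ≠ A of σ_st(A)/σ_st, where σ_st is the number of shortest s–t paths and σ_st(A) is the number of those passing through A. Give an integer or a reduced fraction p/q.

27

Pairs whose geodesics pass through A — C–G: 1; C–I: 1; C–D: 1; C–B: 1; C–F: 1; C–H: 1; C–E: 1; G–I: 1; G–D: 1; G–B: 1; G–F: 1; G–H: 1; G–E: 1; I–D: 1 … (+13 more pairs).
All other pairs contribute 0.
Summing the contributions gives betweenness(A) = 27.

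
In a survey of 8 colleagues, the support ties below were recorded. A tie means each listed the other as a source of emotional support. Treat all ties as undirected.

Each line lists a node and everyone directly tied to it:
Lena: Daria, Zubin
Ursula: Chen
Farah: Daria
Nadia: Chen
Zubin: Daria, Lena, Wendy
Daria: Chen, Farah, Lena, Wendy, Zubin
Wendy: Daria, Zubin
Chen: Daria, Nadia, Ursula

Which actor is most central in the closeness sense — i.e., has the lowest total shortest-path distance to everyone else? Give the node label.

Daria

Farness (sum of distances to all others) for each node — Chen:11, Daria:9, Farah:15, Lena:14, Nadia:17, Ursula:17, Wendy:14, Zubin:13.
The smallest farness is 9, for Daria, so Daria has the highest closeness.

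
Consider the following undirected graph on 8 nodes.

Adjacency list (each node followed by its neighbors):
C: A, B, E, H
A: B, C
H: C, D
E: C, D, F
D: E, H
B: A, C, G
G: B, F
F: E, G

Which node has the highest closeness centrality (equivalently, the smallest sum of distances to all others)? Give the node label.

C

Farness (sum of distances to all others) for each node — A:14, B:12, C:10, D:15, E:11, F:14, G:14, H:14.
The smallest farness is 10, for C, so C has the highest closeness.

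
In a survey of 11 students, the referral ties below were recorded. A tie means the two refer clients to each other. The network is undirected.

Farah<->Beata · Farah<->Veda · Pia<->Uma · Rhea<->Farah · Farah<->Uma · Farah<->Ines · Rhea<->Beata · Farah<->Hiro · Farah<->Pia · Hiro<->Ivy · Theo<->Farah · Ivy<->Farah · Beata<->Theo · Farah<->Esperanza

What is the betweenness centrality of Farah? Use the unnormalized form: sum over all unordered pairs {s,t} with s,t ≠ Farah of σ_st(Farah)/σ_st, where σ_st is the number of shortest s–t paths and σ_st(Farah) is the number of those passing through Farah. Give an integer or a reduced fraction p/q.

Pairs whose geodesics pass through Farah — Beata–Ines: 1; Beata–Uma: 1; Beata–Hiro: 1; Beata–Ivy: 1; Beata–Pia: 1; Beata–Esperanza: 1; Beata–Veda: 1; Ines–Uma: 1; Ines–Rhea: 1; Ines–Hiro: 1; Ines–Ivy: 1; Ines–Pia: 1; Ines–Theo: 1; Ines–Esperanza: 1 … (+27 more pairs).
All other pairs contribute 0.
Summing the contributions gives betweenness(Farah) = 81/2.

81/2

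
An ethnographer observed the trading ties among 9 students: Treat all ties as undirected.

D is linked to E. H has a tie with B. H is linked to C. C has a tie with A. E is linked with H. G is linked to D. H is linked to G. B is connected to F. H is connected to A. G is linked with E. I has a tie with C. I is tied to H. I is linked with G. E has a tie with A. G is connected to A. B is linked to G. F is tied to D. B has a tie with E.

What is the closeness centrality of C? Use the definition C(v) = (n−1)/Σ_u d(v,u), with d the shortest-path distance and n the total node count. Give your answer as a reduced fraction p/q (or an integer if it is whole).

Distances from C: A:1, B:2, D:3, E:2, F:3, G:2, H:1, I:1. Sum = 15.
n = 9, so closeness = 8/15.

8/15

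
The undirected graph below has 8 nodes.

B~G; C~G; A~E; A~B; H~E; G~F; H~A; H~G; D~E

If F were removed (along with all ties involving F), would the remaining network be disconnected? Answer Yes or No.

Even without F, every remaining node can still reach every other (the residual graph is connected), so F is not a cut vertex.

No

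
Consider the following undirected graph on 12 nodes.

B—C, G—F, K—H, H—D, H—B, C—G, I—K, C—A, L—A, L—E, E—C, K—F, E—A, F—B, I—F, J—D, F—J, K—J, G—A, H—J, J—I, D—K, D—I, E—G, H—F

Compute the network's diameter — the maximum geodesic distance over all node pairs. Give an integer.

Eccentricity of each node (its greatest distance to any other): A:4, B:3, C:3, D:5, E:4, F:3, G:3, H:4, I:4, J:4, K:4, L:5.
The maximum eccentricity is 5, realized for instance by the pair L–D via L – E – G – F – J – D. So the diameter is 5.

5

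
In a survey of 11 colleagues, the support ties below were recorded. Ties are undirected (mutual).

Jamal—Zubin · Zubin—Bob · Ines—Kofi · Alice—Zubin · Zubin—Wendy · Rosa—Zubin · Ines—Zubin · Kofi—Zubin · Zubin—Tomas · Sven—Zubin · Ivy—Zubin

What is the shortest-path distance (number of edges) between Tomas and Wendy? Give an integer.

2

One shortest route is Tomas – Zubin – Wendy, which uses 2 edges, and Tomas and Wendy are not directly tied, so nothing shorter exists. So d(Tomas,Wendy) = 2.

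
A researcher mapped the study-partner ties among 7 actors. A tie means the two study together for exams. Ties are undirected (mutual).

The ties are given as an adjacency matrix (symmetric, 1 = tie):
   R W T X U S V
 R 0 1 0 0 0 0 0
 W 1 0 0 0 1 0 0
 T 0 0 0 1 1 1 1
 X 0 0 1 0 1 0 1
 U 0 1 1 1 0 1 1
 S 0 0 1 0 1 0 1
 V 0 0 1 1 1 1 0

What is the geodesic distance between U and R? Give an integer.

One shortest route is U – W – R, which uses 2 edges, and U and R are not directly tied, so nothing shorter exists. So d(U,R) = 2.

2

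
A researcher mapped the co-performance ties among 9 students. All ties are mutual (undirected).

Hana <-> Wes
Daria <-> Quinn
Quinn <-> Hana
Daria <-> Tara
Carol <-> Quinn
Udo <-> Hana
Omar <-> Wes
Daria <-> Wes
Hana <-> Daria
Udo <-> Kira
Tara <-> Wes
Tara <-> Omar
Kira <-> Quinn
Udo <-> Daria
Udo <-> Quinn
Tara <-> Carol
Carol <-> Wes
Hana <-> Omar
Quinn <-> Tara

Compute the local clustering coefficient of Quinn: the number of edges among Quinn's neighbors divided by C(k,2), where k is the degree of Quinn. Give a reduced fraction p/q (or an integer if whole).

Quinn's neighbors: Carol, Daria, Hana, Kira, Tara, and Udo (k = 6).
Possible neighbor pairs: C(6,2) = 15. Edges among them: Carol–Tara, Daria–Hana, Daria–Tara, Daria–Udo, Hana–Udo, Kira–Udo → e = 6.
Clustering(Quinn) = 6/15 = 2/5.

2/5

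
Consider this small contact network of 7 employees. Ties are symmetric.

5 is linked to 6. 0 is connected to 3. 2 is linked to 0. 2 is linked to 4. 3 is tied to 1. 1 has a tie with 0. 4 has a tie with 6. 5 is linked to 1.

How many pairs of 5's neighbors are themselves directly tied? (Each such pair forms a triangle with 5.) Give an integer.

5's neighbors are 1 and 6, but none of them are tied to each other, so no triangle contains 5.

0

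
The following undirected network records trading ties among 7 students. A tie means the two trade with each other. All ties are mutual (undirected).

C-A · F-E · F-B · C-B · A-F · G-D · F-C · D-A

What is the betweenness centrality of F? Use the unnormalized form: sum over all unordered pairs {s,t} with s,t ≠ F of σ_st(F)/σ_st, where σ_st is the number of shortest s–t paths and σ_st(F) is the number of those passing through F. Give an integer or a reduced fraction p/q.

13/2

Pairs whose geodesics pass through F — C–E: 1; A–B: 1/2; A–E: 1; B–E: 1; B–G: 1/2; B–D: 1/2; E–G: 1; E–D: 1.
All other pairs contribute 0.
Summing the contributions gives betweenness(F) = 13/2.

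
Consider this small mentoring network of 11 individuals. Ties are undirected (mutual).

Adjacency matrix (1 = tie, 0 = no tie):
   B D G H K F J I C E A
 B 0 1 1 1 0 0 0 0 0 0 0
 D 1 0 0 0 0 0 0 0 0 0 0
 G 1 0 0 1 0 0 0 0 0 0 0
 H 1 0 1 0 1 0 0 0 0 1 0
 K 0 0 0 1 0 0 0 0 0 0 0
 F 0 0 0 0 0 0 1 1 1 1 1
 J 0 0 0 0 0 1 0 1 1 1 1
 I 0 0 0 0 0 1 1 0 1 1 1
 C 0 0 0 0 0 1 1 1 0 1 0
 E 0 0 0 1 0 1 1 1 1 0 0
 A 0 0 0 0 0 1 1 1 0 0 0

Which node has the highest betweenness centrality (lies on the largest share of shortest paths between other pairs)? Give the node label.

Unnormalized betweenness of each node: A:0, B:9, C:0, D:0, E:25, F:7/3, G:0, H:27, I:7/3, J:7/3, K:0.
H has the largest value, 27, making it the main broker — the node through which the most shortest paths run.

H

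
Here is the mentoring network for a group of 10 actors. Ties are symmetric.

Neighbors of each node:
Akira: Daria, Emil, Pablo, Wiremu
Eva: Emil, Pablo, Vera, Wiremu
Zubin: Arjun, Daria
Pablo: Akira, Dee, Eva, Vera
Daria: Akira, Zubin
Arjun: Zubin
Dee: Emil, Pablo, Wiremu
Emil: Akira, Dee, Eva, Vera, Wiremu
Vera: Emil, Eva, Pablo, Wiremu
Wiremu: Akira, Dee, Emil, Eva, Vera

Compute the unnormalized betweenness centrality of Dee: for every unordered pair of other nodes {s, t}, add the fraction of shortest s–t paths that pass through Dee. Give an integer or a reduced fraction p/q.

1/2

Pairs whose geodesics pass through Dee — Emil–Pablo: 1/4; Pablo–Wiremu: 1/4.
All other pairs contribute 0.
Summing the contributions gives betweenness(Dee) = 1/2.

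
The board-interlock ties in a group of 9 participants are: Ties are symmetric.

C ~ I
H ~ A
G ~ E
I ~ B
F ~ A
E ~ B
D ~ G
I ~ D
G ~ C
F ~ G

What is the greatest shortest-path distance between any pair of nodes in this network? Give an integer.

Eccentricity of each node (its greatest distance to any other): A:4, B:5, C:4, D:4, E:4, F:3, G:3, H:5, I:5.
The maximum eccentricity is 5, realized for instance by the pair I–H via I – D – G – F – A – H. So the diameter is 5.

5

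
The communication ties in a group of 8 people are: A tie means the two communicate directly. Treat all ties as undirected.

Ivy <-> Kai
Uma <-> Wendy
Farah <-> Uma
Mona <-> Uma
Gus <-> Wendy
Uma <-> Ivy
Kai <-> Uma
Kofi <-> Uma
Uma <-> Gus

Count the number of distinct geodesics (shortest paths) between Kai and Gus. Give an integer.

The shortest distance is 2, and the only length-2 path is Kai–Uma–Gus. So there is exactly 1 shortest path.

1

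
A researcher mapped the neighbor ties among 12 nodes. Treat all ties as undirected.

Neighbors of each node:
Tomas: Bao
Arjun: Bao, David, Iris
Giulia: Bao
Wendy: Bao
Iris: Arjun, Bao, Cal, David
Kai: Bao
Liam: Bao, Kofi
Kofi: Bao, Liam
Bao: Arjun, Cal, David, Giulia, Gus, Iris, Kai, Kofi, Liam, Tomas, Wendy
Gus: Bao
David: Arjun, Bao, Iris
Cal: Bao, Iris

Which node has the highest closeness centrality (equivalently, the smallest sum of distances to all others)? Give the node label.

Farness (sum of distances to all others) for each node — Arjun:19, Bao:11, Cal:20, David:19, Giulia:21, Gus:21, Iris:18, Kai:21, Kofi:20, Liam:20, Tomas:21, Wendy:21.
The smallest farness is 11, for Bao, so Bao has the highest closeness.

Bao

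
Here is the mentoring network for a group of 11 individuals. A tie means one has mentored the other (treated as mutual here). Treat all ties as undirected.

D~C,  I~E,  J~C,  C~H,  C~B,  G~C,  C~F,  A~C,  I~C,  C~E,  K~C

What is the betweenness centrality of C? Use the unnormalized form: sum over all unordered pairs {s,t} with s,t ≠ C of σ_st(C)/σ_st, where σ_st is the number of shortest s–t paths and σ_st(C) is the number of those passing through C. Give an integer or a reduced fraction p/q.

44

Pairs whose geodesics pass through C — B–I: 1; B–A: 1; B–G: 1; B–E: 1; B–D: 1; B–K: 1; B–F: 1; B–H: 1; B–J: 1; I–A: 1; I–G: 1; I–D: 1; I–K: 1; I–F: 1 … (+30 more pairs).
All other pairs contribute 0.
Summing the contributions gives betweenness(C) = 44.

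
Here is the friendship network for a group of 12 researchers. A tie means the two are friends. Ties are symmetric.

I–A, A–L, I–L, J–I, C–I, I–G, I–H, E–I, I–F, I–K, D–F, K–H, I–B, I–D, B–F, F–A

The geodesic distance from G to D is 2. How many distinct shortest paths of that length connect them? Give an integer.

1

The shortest distance is 2, and the only length-2 path is G–I–D. So there is exactly 1 shortest path.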